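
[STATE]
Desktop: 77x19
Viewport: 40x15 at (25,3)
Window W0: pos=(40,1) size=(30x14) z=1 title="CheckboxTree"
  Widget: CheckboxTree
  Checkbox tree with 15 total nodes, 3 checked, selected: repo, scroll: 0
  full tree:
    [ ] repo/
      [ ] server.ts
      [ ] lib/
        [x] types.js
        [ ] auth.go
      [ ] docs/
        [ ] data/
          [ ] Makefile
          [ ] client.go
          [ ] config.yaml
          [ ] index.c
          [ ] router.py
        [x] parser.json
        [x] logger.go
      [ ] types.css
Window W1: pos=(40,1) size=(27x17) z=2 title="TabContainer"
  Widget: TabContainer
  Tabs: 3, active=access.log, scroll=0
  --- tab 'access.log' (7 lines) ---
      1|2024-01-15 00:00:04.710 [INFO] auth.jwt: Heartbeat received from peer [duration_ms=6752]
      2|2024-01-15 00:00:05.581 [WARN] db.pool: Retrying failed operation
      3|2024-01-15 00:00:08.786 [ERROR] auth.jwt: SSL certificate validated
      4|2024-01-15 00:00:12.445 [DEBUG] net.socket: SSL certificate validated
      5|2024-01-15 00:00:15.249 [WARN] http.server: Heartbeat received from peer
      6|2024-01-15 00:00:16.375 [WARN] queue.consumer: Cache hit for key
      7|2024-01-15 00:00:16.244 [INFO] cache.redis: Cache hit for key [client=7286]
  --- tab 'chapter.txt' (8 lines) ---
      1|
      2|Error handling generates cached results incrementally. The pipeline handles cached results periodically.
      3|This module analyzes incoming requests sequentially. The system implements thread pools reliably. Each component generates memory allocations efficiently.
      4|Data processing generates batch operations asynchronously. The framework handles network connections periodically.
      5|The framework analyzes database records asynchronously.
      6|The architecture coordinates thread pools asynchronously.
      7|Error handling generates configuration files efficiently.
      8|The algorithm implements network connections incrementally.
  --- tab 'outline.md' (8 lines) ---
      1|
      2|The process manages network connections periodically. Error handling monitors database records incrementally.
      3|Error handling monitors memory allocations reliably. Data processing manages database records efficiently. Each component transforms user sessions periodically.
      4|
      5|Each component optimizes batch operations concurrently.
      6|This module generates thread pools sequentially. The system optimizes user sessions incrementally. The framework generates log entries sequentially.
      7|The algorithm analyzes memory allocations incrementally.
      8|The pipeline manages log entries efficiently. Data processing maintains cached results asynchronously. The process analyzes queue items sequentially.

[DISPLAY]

               ┠────────────────────────
               ┃[access.log]│ chapter.tx
               ┃────────────────────────
               ┃2024-01-15 00:00:04.710 
               ┃2024-01-15 00:00:05.581 
               ┃2024-01-15 00:00:08.786 
               ┃2024-01-15 00:00:12.445 
               ┃2024-01-15 00:00:15.249 
               ┃2024-01-15 00:00:16.375 
               ┃2024-01-15 00:00:16.244 
               ┃                        
               ┃                        
               ┃                        
               ┃                        
               ┗━━━━━━━━━━━━━━━━━━━━━━━━


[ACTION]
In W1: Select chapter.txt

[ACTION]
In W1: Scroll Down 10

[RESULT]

               ┠────────────────────────
               ┃ access.log │[chapter.tx
               ┃────────────────────────
               ┃The algorithm implements
               ┃                        
               ┃                        
               ┃                        
               ┃                        
               ┃                        
               ┃                        
               ┃                        
               ┃                        
               ┃                        
               ┃                        
               ┗━━━━━━━━━━━━━━━━━━━━━━━━


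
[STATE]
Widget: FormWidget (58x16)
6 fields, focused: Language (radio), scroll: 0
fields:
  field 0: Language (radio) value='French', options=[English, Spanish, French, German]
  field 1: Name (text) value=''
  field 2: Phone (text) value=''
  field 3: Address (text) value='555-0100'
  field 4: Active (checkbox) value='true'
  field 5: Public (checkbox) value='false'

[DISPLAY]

> Language:   ( ) English  ( ) Spanish  (●) French  ( ) Ge
  Name:       [                                          ]
  Phone:      [                                          ]
  Address:    [555-0100                                  ]
  Active:     [x]                                         
  Public:     [ ]                                         
                                                          
                                                          
                                                          
                                                          
                                                          
                                                          
                                                          
                                                          
                                                          
                                                          


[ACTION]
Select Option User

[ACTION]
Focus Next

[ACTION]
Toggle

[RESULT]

  Language:   ( ) English  ( ) Spanish  (●) French  ( ) Ge
> Name:       [                                          ]
  Phone:      [                                          ]
  Address:    [555-0100                                  ]
  Active:     [x]                                         
  Public:     [ ]                                         
                                                          
                                                          
                                                          
                                                          
                                                          
                                                          
                                                          
                                                          
                                                          
                                                          


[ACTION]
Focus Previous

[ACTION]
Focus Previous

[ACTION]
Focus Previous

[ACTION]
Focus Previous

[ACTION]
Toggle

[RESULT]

  Language:   ( ) English  ( ) Spanish  (●) French  ( ) Ge
  Name:       [                                          ]
  Phone:      [                                          ]
> Address:    [555-0100                                  ]
  Active:     [x]                                         
  Public:     [ ]                                         
                                                          
                                                          
                                                          
                                                          
                                                          
                                                          
                                                          
                                                          
                                                          
                                                          


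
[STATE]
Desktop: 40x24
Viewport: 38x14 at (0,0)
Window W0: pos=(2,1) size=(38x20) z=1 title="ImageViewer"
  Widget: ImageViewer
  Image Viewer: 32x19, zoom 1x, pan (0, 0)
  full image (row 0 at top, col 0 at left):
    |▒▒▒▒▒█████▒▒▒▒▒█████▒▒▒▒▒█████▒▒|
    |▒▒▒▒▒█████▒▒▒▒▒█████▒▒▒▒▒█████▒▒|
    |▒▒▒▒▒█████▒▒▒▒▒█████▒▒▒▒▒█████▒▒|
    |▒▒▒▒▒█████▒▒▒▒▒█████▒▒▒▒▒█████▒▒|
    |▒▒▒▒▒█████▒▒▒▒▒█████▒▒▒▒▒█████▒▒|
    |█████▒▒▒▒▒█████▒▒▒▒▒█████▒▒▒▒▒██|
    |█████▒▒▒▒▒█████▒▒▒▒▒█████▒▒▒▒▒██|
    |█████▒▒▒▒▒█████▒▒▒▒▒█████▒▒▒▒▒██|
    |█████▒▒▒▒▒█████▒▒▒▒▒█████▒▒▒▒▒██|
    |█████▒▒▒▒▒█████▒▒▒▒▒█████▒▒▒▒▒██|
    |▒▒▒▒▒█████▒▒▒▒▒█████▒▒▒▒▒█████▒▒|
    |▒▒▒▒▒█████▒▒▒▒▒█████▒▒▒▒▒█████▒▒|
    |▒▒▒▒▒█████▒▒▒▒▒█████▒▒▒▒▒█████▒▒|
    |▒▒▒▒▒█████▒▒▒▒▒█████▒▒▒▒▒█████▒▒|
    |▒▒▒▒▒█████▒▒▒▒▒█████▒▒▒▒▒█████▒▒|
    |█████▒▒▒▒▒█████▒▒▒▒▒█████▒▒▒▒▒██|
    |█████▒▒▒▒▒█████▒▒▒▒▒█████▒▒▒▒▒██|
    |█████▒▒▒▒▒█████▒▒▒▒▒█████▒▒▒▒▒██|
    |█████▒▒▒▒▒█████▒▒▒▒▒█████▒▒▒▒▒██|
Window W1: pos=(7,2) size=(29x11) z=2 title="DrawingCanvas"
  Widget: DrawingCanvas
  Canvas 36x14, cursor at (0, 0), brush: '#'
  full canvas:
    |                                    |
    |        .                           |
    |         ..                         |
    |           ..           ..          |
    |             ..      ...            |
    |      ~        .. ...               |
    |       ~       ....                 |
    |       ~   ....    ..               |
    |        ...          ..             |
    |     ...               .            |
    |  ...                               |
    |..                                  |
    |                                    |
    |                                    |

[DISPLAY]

                                      
  ┏━━━━━━━━━━━━━━━━━━━━━━━━━━━━━━━━━━━
  ┃ Ima┏━━━━━━━━━━━━━━━━━━━━━━━━━━━┓  
  ┠────┃ DrawingCanvas             ┃──
  ┃▒▒▒▒┠───────────────────────────┨  
  ┃▒▒▒▒┃+                          ┃  
  ┃▒▒▒▒┃        .                  ┃  
  ┃▒▒▒▒┃         ..                ┃  
  ┃▒▒▒▒┃           ..           .. ┃  
  ┃████┃             ..      ...   ┃  
  ┃████┃      ~        .. ...      ┃  
  ┃████┃       ~       ....        ┃  
  ┃████┗━━━━━━━━━━━━━━━━━━━━━━━━━━━┛  
  ┃█████▒▒▒▒▒█████▒▒▒▒▒█████▒▒▒▒▒██   


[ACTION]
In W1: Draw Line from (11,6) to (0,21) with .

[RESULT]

                                      
  ┏━━━━━━━━━━━━━━━━━━━━━━━━━━━━━━━━━━━
  ┃ Ima┏━━━━━━━━━━━━━━━━━━━━━━━━━━━┓  
  ┠────┃ DrawingCanvas             ┃──
  ┃▒▒▒▒┠───────────────────────────┨  
  ┃▒▒▒▒┃+                    .     ┃  
  ┃▒▒▒▒┃        .          ..      ┃  
  ┃▒▒▒▒┃         ..       .        ┃  
  ┃▒▒▒▒┃           ..    .      .. ┃  
  ┃████┃             ....    ...   ┃  
  ┃████┃      ~       ... ...      ┃  
  ┃████┃       ~     . ....        ┃  
  ┃████┗━━━━━━━━━━━━━━━━━━━━━━━━━━━┛  
  ┃█████▒▒▒▒▒█████▒▒▒▒▒█████▒▒▒▒▒██   


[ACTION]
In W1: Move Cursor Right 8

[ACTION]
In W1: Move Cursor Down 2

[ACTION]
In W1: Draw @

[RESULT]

                                      
  ┏━━━━━━━━━━━━━━━━━━━━━━━━━━━━━━━━━━━
  ┃ Ima┏━━━━━━━━━━━━━━━━━━━━━━━━━━━┓  
  ┠────┃ DrawingCanvas             ┃──
  ┃▒▒▒▒┠───────────────────────────┨  
  ┃▒▒▒▒┃                     .     ┃  
  ┃▒▒▒▒┃        .          ..      ┃  
  ┃▒▒▒▒┃        @..       .        ┃  
  ┃▒▒▒▒┃           ..    .      .. ┃  
  ┃████┃             ....    ...   ┃  
  ┃████┃      ~       ... ...      ┃  
  ┃████┃       ~     . ....        ┃  
  ┃████┗━━━━━━━━━━━━━━━━━━━━━━━━━━━┛  
  ┃█████▒▒▒▒▒█████▒▒▒▒▒█████▒▒▒▒▒██   


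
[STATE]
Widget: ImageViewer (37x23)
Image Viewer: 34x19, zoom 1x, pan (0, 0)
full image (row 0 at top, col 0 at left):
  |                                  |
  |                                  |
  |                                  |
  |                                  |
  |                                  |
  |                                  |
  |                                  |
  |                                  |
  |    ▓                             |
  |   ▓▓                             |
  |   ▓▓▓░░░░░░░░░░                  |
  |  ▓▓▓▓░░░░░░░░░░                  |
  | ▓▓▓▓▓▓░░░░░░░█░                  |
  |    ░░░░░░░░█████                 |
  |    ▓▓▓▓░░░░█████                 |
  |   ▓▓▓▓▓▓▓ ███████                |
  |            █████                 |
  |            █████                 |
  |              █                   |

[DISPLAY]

                                     
                                     
                                     
                                     
                                     
                                     
                                     
                                     
    ▓                                
   ▓▓                                
   ▓▓▓░░░░░░░░░░                     
  ▓▓▓▓░░░░░░░░░░                     
 ▓▓▓▓▓▓░░░░░░░█░                     
    ░░░░░░░░█████                    
    ▓▓▓▓░░░░█████                    
   ▓▓▓▓▓▓▓ ███████                   
            █████                    
            █████                    
              █                      
                                     
                                     
                                     
                                     


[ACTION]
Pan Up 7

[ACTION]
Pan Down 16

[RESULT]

            █████                    
            █████                    
              █                      
                                     
                                     
                                     
                                     
                                     
                                     
                                     
                                     
                                     
                                     
                                     
                                     
                                     
                                     
                                     
                                     
                                     
                                     
                                     
                                     


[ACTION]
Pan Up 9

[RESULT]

                                     
    ▓                                
   ▓▓                                
   ▓▓▓░░░░░░░░░░                     
  ▓▓▓▓░░░░░░░░░░                     
 ▓▓▓▓▓▓░░░░░░░█░                     
    ░░░░░░░░█████                    
    ▓▓▓▓░░░░█████                    
   ▓▓▓▓▓▓▓ ███████                   
            █████                    
            █████                    
              █                      
                                     
                                     
                                     
                                     
                                     
                                     
                                     
                                     
                                     
                                     
                                     


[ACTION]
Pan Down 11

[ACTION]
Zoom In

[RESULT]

      ▓▓▓▓                           
      ▓▓▓▓                           
      ▓▓▓▓▓▓░░░░░░░░░░░░░░░░░░░░     
      ▓▓▓▓▓▓░░░░░░░░░░░░░░░░░░░░     
    ▓▓▓▓▓▓▓▓░░░░░░░░░░░░░░░░░░░░     
    ▓▓▓▓▓▓▓▓░░░░░░░░░░░░░░░░░░░░     
  ▓▓▓▓▓▓▓▓▓▓▓▓░░░░░░░░░░░░░░██░░     
  ▓▓▓▓▓▓▓▓▓▓▓▓░░░░░░░░░░░░░░██░░     
        ░░░░░░░░░░░░░░░░██████████   
        ░░░░░░░░░░░░░░░░██████████   
        ▓▓▓▓▓▓▓▓░░░░░░░░██████████   
        ▓▓▓▓▓▓▓▓░░░░░░░░██████████   
      ▓▓▓▓▓▓▓▓▓▓▓▓▓▓  ██████████████ 
      ▓▓▓▓▓▓▓▓▓▓▓▓▓▓  ██████████████ 
                        ██████████   
                        ██████████   
                        ██████████   
                        ██████████   
                            ██       
                            ██       
                                     
                                     
                                     


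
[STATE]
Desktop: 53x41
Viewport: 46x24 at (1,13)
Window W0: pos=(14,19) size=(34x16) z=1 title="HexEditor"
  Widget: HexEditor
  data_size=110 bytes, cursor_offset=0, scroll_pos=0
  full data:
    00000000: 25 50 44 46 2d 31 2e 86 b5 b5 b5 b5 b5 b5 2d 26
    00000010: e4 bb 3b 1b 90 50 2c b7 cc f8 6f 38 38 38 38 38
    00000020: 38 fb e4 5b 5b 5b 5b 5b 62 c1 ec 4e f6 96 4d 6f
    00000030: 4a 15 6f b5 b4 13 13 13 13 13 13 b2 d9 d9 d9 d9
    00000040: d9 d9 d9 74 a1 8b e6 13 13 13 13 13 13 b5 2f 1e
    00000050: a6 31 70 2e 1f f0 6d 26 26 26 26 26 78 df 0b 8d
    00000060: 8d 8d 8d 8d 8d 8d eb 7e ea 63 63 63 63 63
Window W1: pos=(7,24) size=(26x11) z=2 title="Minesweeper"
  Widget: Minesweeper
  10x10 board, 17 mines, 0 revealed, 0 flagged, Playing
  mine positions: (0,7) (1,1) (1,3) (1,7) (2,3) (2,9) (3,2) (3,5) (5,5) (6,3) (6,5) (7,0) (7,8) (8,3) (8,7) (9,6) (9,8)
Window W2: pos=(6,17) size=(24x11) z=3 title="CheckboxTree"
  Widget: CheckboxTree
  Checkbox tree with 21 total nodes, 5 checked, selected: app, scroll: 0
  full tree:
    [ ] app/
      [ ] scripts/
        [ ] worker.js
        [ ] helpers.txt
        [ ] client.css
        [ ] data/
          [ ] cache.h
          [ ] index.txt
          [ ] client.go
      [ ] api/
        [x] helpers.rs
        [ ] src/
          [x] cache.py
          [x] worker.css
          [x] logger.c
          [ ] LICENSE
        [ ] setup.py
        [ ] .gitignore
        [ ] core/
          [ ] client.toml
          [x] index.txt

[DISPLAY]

                                              
                                              
                                              
                                              
     ┏━━━━━━━━━━━━━━━━━━━━━━┓                 
     ┃ CheckboxTree         ┃                 
     ┠──────────────────────┨━━━━━━━━━━━━━━━━━
     ┃>[-] app/             ┃                 
     ┃   [ ] scripts/       ┃─────────────────
     ┃     [ ] worker.js    ┃ 44 46 2d 31 2e 8
     ┃     [ ] helpers.txt  ┃ 3b 1b 90 50 2c b
     ┃     [ ] client.css   ┃━━┓ 5b 5b 5b 5b 5
     ┃     [ ] data/        ┃  ┃ b5 b4 13 13 1
     ┃       [ ] cache.h    ┃──┨ 74 a1 8b e6 1
     ┗━━━━━━━━━━━━━━━━━━━━━━┛  ┃ 2e 1f f0 6d 2
      ┃■■■■■■■■■■              ┃ 8d 8d 8d eb 7
      ┃■■■■■■■■■■              ┃              
      ┃■■■■■■■■■■              ┃              
      ┃■■■■■■■■■■              ┃              
      ┃■■■■■■■■■■              ┃              
      ┃■■■■■■■■■■              ┃              
      ┗━━━━━━━━━━━━━━━━━━━━━━━━┛━━━━━━━━━━━━━━
                                              
                                              


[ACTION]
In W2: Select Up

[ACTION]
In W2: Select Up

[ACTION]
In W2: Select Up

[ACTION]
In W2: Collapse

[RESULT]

                                              
                                              
                                              
                                              
     ┏━━━━━━━━━━━━━━━━━━━━━━┓                 
     ┃ CheckboxTree         ┃                 
     ┠──────────────────────┨━━━━━━━━━━━━━━━━━
     ┃>[-] app/             ┃                 
     ┃                      ┃─────────────────
     ┃                      ┃ 44 46 2d 31 2e 8
     ┃                      ┃ 3b 1b 90 50 2c b
     ┃                      ┃━━┓ 5b 5b 5b 5b 5
     ┃                      ┃  ┃ b5 b4 13 13 1
     ┃                      ┃──┨ 74 a1 8b e6 1
     ┗━━━━━━━━━━━━━━━━━━━━━━┛  ┃ 2e 1f f0 6d 2
      ┃■■■■■■■■■■              ┃ 8d 8d 8d eb 7
      ┃■■■■■■■■■■              ┃              
      ┃■■■■■■■■■■              ┃              
      ┃■■■■■■■■■■              ┃              
      ┃■■■■■■■■■■              ┃              
      ┃■■■■■■■■■■              ┃              
      ┗━━━━━━━━━━━━━━━━━━━━━━━━┛━━━━━━━━━━━━━━
                                              
                                              


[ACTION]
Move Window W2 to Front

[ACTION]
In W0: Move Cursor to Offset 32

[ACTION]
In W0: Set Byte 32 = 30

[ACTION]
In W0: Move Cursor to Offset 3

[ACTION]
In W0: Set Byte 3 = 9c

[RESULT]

                                              
                                              
                                              
                                              
     ┏━━━━━━━━━━━━━━━━━━━━━━┓                 
     ┃ CheckboxTree         ┃                 
     ┠──────────────────────┨━━━━━━━━━━━━━━━━━
     ┃>[-] app/             ┃                 
     ┃                      ┃─────────────────
     ┃                      ┃ 44 9C 2d 31 2e 8
     ┃                      ┃ 3b 1b 90 50 2c b
     ┃                      ┃━━┓ 5b 5b 5b 5b 5
     ┃                      ┃  ┃ b5 b4 13 13 1
     ┃                      ┃──┨ 74 a1 8b e6 1
     ┗━━━━━━━━━━━━━━━━━━━━━━┛  ┃ 2e 1f f0 6d 2
      ┃■■■■■■■■■■              ┃ 8d 8d 8d eb 7
      ┃■■■■■■■■■■              ┃              
      ┃■■■■■■■■■■              ┃              
      ┃■■■■■■■■■■              ┃              
      ┃■■■■■■■■■■              ┃              
      ┃■■■■■■■■■■              ┃              
      ┗━━━━━━━━━━━━━━━━━━━━━━━━┛━━━━━━━━━━━━━━
                                              
                                              


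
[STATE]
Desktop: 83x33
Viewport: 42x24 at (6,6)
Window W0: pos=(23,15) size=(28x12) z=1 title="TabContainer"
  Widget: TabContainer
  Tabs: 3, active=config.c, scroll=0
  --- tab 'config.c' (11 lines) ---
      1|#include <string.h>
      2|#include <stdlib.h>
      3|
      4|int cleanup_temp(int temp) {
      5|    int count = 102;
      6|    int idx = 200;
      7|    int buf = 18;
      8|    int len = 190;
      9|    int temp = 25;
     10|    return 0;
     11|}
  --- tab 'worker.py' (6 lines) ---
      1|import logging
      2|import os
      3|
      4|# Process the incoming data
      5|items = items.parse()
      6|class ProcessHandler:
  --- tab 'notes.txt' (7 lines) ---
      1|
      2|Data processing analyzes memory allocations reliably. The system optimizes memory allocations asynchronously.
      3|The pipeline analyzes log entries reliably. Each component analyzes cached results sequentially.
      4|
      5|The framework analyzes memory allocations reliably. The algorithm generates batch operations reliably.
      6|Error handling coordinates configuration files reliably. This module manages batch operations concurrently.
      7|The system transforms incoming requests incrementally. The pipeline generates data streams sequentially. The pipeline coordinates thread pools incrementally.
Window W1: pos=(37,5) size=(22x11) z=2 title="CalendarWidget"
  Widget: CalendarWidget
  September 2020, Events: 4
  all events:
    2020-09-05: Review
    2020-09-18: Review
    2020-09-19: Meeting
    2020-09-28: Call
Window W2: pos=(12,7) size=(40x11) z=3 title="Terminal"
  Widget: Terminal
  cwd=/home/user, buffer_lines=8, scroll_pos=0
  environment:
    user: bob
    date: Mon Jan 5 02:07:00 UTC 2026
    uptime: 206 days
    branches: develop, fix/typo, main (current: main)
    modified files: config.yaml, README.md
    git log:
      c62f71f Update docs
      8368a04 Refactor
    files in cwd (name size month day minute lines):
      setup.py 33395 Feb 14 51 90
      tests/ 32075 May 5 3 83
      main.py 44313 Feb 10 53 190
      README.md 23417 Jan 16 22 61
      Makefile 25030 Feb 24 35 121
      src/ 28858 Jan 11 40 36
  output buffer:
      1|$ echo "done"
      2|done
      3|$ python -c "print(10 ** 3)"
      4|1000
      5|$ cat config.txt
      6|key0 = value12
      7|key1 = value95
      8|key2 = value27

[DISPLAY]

                               ┃ CalendarW
      ┏━━━━━━━━━━━━━━━━━━━━━━━━━━━━━━━━━━━
      ┃ Terminal                          
      ┠───────────────────────────────────
      ┃$ echo "done"                      
      ┃done                               
      ┃$ python -c "print(10 ** 3)"       
      ┃1000                               
      ┃$ cat config.txt                   
      ┃key0 = value12                     
      ┃key1 = value95                     
      ┗━━━━━━━━━━━━━━━━━━━━━━━━━━━━━━━━━━━
                 ┃[config.c]│ worker.py │ 
                 ┃────────────────────────
                 ┃#include <string.h>     
                 ┃#include <stdlib.h>     
                 ┃                        
                 ┃int cleanup_temp(int tem
                 ┃    int count = 102;    
                 ┃    int idx = 200;      
                 ┗━━━━━━━━━━━━━━━━━━━━━━━━
                                          
                                          
                                          


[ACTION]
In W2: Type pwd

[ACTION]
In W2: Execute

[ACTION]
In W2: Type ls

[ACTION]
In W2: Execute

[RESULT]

                               ┃ CalendarW
      ┏━━━━━━━━━━━━━━━━━━━━━━━━━━━━━━━━━━━
      ┃ Terminal                          
      ┠───────────────────────────────────
      ┃key1 = value95                     
      ┃key2 = value27                     
      ┃$ pwd                              
      ┃/home/user                         
      ┃$ ls                               
      ┃setup.py  tests/  main.py  README.m
      ┃$ █                                
      ┗━━━━━━━━━━━━━━━━━━━━━━━━━━━━━━━━━━━
                 ┃[config.c]│ worker.py │ 
                 ┃────────────────────────
                 ┃#include <string.h>     
                 ┃#include <stdlib.h>     
                 ┃                        
                 ┃int cleanup_temp(int tem
                 ┃    int count = 102;    
                 ┃    int idx = 200;      
                 ┗━━━━━━━━━━━━━━━━━━━━━━━━
                                          
                                          
                                          


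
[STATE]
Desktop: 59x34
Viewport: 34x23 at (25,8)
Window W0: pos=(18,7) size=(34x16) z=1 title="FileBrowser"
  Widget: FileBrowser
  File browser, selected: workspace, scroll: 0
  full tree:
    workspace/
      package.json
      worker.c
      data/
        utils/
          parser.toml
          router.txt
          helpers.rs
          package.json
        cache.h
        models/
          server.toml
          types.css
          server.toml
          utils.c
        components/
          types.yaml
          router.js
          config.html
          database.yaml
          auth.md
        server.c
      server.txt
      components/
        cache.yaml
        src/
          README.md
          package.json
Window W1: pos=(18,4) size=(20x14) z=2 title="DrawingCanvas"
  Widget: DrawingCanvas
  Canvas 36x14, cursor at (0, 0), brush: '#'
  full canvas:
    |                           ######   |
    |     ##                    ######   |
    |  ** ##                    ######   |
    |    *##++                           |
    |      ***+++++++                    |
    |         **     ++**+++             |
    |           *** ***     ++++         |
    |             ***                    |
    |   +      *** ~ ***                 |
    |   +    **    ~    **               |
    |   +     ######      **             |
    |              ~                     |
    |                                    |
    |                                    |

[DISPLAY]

#           ┃             ┃       
#           ┃─────────────┨       
#++         ┃             ┃       
***+++++++  ┃             ┃       
   **     ++┃             ┃       
     *** ***┃             ┃       
       ***  ┃             ┃       
    *** ~ **┃             ┃       
  **    ~   ┃             ┃       
━━━━━━━━━━━━┛             ┃       
                          ┃       
                          ┃       
                          ┃       
                          ┃       
━━━━━━━━━━━━━━━━━━━━━━━━━━┛       
                                  
                                  
                                  
                                  
                                  
                                  
                                  
                                  


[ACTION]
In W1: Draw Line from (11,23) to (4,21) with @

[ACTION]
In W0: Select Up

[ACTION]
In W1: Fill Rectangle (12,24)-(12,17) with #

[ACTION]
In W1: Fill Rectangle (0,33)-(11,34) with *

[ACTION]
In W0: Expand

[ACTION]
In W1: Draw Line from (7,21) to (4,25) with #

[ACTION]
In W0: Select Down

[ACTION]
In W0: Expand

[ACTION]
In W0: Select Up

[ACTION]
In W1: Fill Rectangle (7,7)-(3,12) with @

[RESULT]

#           ┃             ┃       
#           ┃─────────────┨       
#@@@@@@     ┃             ┃       
*@@@@@@+++  ┃             ┃       
 @@@@@@   ++┃             ┃       
 @@@@@@* ***┃             ┃       
 @@@@@@***  ┃             ┃       
    *** ~ **┃             ┃       
  **    ~   ┃             ┃       
━━━━━━━━━━━━┛             ┃       
                          ┃       
                          ┃       
                          ┃       
                          ┃       
━━━━━━━━━━━━━━━━━━━━━━━━━━┛       
                                  
                                  
                                  
                                  
                                  
                                  
                                  
                                  


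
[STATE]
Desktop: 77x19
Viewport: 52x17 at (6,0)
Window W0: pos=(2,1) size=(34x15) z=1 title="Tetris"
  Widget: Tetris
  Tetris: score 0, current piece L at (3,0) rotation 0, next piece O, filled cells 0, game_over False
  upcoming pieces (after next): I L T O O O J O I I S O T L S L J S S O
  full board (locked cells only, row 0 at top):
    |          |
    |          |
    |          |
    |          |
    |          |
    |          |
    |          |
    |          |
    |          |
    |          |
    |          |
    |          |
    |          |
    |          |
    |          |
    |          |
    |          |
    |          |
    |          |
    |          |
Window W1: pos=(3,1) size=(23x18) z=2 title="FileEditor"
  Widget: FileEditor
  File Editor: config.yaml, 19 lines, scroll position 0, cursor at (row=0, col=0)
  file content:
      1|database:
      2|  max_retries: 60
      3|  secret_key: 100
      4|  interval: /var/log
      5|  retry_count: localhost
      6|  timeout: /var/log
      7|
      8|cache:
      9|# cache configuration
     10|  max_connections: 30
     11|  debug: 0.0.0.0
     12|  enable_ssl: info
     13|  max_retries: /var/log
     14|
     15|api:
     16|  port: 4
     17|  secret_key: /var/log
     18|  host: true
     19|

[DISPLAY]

                                                    
━━━━━━━━━━━━━━━━━━━┓━━━━━━━━━┓                      
ileEditor          ┃         ┃                      
───────────────────┨─────────┨                      
tabase:           ▲┃         ┃                      
max_retries: 60   █┃         ┃                      
secret_key: 100   ░┃         ┃                      
interval: /var/log░┃         ┃                      
retry_count: local░┃         ┃                      
timeout: /var/log ░┃         ┃                      
                  ░┃         ┃                      
che:              ░┃         ┃                      
cache configuratio░┃         ┃                      
max_connections: 3░┃         ┃                      
debug: 0.0.0.0    ░┃         ┃                      
enable_ssl: info  ░┃━━━━━━━━━┛                      
max_retries: /var/░┃                                


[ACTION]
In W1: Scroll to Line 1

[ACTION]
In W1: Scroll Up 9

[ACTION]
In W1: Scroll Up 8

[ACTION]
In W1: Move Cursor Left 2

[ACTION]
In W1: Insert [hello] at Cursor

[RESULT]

                                                    
━━━━━━━━━━━━━━━━━━━┓━━━━━━━━━┓                      
ileEditor          ┃         ┃                      
───────────────────┨─────────┨                      
llo█atabase:      ▲┃         ┃                      
max_retries: 60   █┃         ┃                      
secret_key: 100   ░┃         ┃                      
interval: /var/log░┃         ┃                      
retry_count: local░┃         ┃                      
timeout: /var/log ░┃         ┃                      
                  ░┃         ┃                      
che:              ░┃         ┃                      
cache configuratio░┃         ┃                      
max_connections: 3░┃         ┃                      
debug: 0.0.0.0    ░┃         ┃                      
enable_ssl: info  ░┃━━━━━━━━━┛                      
max_retries: /var/░┃                                


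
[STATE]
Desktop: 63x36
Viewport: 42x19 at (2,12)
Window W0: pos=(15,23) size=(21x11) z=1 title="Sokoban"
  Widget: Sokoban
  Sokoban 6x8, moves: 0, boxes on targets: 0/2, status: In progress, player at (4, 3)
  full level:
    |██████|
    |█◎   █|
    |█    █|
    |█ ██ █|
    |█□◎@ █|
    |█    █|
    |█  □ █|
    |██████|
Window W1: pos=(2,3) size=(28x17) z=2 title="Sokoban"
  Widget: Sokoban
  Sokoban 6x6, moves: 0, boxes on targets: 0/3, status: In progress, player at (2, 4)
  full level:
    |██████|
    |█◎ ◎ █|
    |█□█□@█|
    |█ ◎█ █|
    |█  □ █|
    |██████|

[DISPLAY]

┃Moves: 0  0/3             ┃              
┃                          ┃              
┃                          ┃              
┃                          ┃              
┃                          ┃              
┃                          ┃              
┃                          ┃              
┗━━━━━━━━━━━━━━━━━━━━━━━━━━┛              
                                          
                                          
                                          
             ┏━━━━━━━━━━━━━━━━━━━┓        
             ┃ Sokoban           ┃        
             ┠───────────────────┨        
             ┃██████             ┃        
             ┃█◎   █             ┃        
             ┃█    █             ┃        
             ┃█ ██ █             ┃        
             ┃█□◎@ █             ┃        


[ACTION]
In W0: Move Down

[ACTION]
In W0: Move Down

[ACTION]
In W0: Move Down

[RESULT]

┃Moves: 0  0/3             ┃              
┃                          ┃              
┃                          ┃              
┃                          ┃              
┃                          ┃              
┃                          ┃              
┃                          ┃              
┗━━━━━━━━━━━━━━━━━━━━━━━━━━┛              
                                          
                                          
                                          
             ┏━━━━━━━━━━━━━━━━━━━┓        
             ┃ Sokoban           ┃        
             ┠───────────────────┨        
             ┃██████             ┃        
             ┃█◎   █             ┃        
             ┃█    █             ┃        
             ┃█ ██ █             ┃        
             ┃█□◎  █             ┃        
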